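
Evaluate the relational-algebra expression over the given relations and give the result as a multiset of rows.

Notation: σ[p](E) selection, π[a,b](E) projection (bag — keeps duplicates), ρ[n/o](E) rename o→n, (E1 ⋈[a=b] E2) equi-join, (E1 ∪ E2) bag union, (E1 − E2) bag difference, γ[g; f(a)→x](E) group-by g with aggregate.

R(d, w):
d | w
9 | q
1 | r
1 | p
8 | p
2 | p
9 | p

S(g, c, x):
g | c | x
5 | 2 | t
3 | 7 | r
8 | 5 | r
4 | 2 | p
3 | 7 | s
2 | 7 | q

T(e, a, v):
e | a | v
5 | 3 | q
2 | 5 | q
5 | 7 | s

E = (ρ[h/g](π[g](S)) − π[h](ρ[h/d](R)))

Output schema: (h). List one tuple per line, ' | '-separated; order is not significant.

Subexpression sizes:
  S → 6
  π[g](S) → 6
  ρ[h/g](π[g](S)) → 6
  R → 6
  ρ[h/d](R) → 6
  π[h](ρ[h/d](R)) → 6
  (ρ[h/g](π[g](S)) − π[h](ρ[h/d](R))) → 4

== RESULT ==
h
3
3
4
5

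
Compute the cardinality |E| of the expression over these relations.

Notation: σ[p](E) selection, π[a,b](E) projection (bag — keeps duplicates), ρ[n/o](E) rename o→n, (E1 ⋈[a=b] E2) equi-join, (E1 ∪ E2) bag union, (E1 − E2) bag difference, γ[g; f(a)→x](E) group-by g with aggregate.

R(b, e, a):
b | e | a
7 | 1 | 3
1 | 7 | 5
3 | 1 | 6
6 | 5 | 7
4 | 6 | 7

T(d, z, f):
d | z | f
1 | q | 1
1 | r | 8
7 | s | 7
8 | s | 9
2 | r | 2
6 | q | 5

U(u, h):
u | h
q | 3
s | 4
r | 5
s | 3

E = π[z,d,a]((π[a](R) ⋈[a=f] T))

Per-node cardinality:
  R → 5
  π[a](R) → 5
  T → 6
  (π[a](R) ⋈[a=f] T) → 3
  π[z,d,a]((π[a](R) ⋈[a=f] T)) → 3

|E| = 3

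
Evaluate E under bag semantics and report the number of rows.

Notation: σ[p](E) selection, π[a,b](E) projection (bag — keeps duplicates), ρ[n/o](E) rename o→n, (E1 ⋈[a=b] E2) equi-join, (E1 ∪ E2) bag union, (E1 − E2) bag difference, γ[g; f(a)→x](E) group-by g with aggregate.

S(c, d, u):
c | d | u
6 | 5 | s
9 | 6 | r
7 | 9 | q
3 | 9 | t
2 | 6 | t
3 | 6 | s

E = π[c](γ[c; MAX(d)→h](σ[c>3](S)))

Stepwise |·|:
  S → 6
  σ[c>3](S) → 3
  γ[c; MAX(d)→h](σ[c>3](S)) → 3
  π[c](γ[c; MAX(d)→h](σ[c>3](S))) → 3

|E| = 3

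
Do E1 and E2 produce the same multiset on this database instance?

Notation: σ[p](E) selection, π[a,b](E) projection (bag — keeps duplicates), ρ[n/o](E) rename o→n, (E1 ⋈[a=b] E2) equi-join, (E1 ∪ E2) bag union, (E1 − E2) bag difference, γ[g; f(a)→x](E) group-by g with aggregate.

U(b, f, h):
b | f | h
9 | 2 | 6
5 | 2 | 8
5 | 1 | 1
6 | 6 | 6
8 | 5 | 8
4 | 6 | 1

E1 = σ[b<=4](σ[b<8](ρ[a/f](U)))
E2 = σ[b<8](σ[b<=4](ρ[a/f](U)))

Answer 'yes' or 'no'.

E1 row counts bottom-up:
  U → 6
  ρ[a/f](U) → 6
  σ[b<8](ρ[a/f](U)) → 4
  σ[b<=4](σ[b<8](ρ[a/f](U))) → 1
E2 row counts bottom-up:
  U → 6
  ρ[a/f](U) → 6
  σ[b<=4](ρ[a/f](U)) → 1
  σ[b<8](σ[b<=4](ρ[a/f](U))) → 1

E1 and E2 produce the same multiset:
b | a | h
4 | 6 | 1

yes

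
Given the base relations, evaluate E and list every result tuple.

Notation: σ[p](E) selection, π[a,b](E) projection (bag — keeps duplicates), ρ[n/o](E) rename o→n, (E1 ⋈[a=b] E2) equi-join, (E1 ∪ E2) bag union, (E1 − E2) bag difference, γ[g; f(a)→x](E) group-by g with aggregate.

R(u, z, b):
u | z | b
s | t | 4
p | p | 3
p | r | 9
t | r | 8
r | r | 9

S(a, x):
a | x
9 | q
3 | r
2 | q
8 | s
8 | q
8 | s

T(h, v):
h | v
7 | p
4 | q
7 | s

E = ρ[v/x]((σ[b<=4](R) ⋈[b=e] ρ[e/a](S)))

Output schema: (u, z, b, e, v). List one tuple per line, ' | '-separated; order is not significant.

Row counts bottom-up:
  R → 5
  σ[b<=4](R) → 2
  S → 6
  ρ[e/a](S) → 6
  (σ[b<=4](R) ⋈[b=e] ρ[e/a](S)) → 1
  ρ[v/x]((σ[b<=4](R) ⋈[b=e] ρ[e/a](S))) → 1

== RESULT ==
u | z | b | e | v
p | p | 3 | 3 | r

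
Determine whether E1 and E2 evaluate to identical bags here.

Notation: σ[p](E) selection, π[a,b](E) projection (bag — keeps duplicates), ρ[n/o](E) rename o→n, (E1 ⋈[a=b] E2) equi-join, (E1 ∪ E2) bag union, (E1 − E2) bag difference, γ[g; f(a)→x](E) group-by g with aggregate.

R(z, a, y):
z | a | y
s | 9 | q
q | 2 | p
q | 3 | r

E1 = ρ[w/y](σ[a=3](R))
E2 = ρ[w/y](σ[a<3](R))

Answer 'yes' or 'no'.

E1 stepwise |·|:
  R → 3
  σ[a=3](R) → 1
  ρ[w/y](σ[a=3](R)) → 1
E2 stepwise |·|:
  R → 3
  σ[a<3](R) → 1
  ρ[w/y](σ[a<3](R)) → 1

E1 result:
z | a | w
q | 3 | r
E2 result:
z | a | w
q | 2 | p
Witness: ('q', 3, 'r') appears 1× in E1 but 0× in E2.

no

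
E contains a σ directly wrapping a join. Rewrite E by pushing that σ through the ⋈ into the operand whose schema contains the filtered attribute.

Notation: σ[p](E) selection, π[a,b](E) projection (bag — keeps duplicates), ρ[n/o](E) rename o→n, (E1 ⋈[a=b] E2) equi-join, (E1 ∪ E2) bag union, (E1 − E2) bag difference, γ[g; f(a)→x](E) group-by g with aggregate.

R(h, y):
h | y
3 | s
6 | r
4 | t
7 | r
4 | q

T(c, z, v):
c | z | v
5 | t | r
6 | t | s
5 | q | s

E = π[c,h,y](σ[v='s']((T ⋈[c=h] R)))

σ filters on v, owned by the left side.
E' = π[c,h,y]((σ[v='s'](T) ⋈[c=h] R))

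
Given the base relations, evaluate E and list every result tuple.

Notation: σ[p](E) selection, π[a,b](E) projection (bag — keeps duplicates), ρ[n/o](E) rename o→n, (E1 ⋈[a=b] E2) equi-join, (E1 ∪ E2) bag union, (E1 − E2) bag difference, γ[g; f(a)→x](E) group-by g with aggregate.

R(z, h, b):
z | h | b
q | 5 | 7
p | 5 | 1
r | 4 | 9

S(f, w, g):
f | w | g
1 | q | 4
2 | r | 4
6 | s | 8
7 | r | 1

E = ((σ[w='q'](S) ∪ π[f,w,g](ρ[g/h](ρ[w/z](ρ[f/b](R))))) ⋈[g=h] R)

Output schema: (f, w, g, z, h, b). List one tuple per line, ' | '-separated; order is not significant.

Subexpression sizes:
  S → 4
  σ[w='q'](S) → 1
  R → 3
  ρ[f/b](R) → 3
  ρ[w/z](ρ[f/b](R)) → 3
  ρ[g/h](ρ[w/z](ρ[f/b](R))) → 3
  π[f,w,g](ρ[g/h](ρ[w/z](ρ[f/b](R)))) → 3
  (σ[w='q'](S) ∪ π[f,w,g](ρ[g/h](ρ[w/z](ρ[f/b](R))))) → 4
  R → 3
  ((σ[w='q'](S) ∪ π[f,w,g](ρ[g/h](ρ[w/z](ρ[f/b](R))))) ⋈[g=h] R) → 6

== RESULT ==
f | w | g | z | h | b
1 | p | 5 | p | 5 | 1
1 | p | 5 | q | 5 | 7
1 | q | 4 | r | 4 | 9
7 | q | 5 | p | 5 | 1
7 | q | 5 | q | 5 | 7
9 | r | 4 | r | 4 | 9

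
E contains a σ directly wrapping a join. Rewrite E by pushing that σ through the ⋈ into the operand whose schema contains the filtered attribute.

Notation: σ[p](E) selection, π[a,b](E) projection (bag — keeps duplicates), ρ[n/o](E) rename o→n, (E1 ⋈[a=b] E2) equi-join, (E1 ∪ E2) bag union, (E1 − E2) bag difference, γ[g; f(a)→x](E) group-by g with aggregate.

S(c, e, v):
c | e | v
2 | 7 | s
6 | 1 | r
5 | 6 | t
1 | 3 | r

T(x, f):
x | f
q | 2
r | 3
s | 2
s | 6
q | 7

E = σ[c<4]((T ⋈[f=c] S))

σ filters on c, owned by the right side.
E' = (T ⋈[f=c] σ[c<4](S))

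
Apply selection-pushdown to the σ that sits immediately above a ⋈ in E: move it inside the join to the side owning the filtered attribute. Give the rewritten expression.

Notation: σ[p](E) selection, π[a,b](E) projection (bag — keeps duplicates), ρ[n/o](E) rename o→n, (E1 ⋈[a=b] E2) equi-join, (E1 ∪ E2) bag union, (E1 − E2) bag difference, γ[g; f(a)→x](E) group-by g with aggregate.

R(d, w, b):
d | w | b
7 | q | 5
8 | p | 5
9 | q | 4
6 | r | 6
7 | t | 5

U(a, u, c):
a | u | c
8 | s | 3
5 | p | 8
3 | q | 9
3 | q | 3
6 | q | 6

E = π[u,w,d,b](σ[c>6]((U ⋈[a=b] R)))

σ filters on c, owned by the left side.
E' = π[u,w,d,b]((σ[c>6](U) ⋈[a=b] R))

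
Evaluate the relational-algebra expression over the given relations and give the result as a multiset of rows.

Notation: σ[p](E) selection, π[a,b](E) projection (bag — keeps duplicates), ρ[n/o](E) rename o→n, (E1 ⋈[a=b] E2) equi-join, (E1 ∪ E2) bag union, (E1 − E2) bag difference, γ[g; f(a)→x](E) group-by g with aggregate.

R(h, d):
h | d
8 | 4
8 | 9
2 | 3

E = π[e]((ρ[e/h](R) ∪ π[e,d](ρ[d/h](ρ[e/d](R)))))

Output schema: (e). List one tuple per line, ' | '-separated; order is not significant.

Row counts bottom-up:
  R → 3
  ρ[e/h](R) → 3
  R → 3
  ρ[e/d](R) → 3
  ρ[d/h](ρ[e/d](R)) → 3
  π[e,d](ρ[d/h](ρ[e/d](R))) → 3
  (ρ[e/h](R) ∪ π[e,d](ρ[d/h](ρ[e/d](R)))) → 6
  π[e]((ρ[e/h](R) ∪ π[e,d](ρ[d/h](ρ[e/d](R))))) → 6

== RESULT ==
e
2
3
4
8
8
9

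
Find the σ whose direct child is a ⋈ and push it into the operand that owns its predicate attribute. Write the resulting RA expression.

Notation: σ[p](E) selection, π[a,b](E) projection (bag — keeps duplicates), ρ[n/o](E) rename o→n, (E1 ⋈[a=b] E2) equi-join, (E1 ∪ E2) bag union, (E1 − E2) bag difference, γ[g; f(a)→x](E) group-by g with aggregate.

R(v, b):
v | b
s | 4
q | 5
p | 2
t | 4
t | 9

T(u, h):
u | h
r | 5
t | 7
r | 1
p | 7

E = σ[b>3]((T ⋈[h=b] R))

σ filters on b, owned by the right side.
E' = (T ⋈[h=b] σ[b>3](R))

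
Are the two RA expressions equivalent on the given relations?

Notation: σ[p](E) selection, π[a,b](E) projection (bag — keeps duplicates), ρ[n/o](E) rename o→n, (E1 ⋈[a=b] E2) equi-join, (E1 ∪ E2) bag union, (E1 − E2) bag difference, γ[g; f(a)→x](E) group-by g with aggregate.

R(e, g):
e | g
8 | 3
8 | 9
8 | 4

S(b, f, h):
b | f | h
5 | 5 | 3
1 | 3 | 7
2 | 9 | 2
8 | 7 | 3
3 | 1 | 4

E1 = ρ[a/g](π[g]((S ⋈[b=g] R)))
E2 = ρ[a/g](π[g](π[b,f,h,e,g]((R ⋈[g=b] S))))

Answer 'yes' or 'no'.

E1 row counts bottom-up:
  S → 5
  R → 3
  (S ⋈[b=g] R) → 1
  π[g]((S ⋈[b=g] R)) → 1
  ρ[a/g](π[g]((S ⋈[b=g] R))) → 1
E2 row counts bottom-up:
  R → 3
  S → 5
  (R ⋈[g=b] S) → 1
  π[b,f,h,e,g]((R ⋈[g=b] S)) → 1
  π[g](π[b,f,h,e,g]((R ⋈[g=b] S))) → 1
  ρ[a/g](π[g](π[b,f,h,e,g]((R ⋈[g=b] S)))) → 1

E1 and E2 produce the same multiset:
a
3

yes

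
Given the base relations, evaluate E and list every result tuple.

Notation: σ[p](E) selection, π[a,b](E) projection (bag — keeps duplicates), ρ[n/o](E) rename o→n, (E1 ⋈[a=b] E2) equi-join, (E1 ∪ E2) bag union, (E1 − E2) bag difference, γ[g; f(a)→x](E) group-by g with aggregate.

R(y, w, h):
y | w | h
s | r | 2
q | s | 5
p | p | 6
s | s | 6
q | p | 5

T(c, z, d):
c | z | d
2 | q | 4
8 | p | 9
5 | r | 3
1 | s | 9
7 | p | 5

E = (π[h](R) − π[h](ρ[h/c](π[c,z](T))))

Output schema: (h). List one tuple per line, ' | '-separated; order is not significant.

Subexpression sizes:
  R → 5
  π[h](R) → 5
  T → 5
  π[c,z](T) → 5
  ρ[h/c](π[c,z](T)) → 5
  π[h](ρ[h/c](π[c,z](T))) → 5
  (π[h](R) − π[h](ρ[h/c](π[c,z](T)))) → 3

== RESULT ==
h
5
6
6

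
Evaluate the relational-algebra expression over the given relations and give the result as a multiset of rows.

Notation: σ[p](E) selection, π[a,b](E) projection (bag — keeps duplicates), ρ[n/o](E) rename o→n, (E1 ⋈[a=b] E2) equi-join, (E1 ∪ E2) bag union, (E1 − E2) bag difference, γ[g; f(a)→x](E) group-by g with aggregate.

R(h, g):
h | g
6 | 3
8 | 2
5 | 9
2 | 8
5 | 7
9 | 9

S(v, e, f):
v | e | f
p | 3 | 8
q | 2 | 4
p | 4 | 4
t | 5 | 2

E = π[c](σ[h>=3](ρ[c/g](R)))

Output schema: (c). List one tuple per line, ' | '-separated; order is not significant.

Row counts bottom-up:
  R → 6
  ρ[c/g](R) → 6
  σ[h>=3](ρ[c/g](R)) → 5
  π[c](σ[h>=3](ρ[c/g](R))) → 5

== RESULT ==
c
2
3
7
9
9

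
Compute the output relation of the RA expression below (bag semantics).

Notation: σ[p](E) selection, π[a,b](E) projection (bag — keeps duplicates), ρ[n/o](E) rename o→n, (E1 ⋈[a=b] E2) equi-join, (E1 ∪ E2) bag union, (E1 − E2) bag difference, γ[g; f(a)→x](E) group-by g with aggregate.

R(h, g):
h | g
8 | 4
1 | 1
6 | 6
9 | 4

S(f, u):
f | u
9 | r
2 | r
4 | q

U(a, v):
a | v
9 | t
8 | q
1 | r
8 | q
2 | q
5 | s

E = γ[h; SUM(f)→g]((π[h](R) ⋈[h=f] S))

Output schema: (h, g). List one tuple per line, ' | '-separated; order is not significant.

Row counts bottom-up:
  R → 4
  π[h](R) → 4
  S → 3
  (π[h](R) ⋈[h=f] S) → 1
  γ[h; SUM(f)→g]((π[h](R) ⋈[h=f] S)) → 1

== RESULT ==
h | g
9 | 9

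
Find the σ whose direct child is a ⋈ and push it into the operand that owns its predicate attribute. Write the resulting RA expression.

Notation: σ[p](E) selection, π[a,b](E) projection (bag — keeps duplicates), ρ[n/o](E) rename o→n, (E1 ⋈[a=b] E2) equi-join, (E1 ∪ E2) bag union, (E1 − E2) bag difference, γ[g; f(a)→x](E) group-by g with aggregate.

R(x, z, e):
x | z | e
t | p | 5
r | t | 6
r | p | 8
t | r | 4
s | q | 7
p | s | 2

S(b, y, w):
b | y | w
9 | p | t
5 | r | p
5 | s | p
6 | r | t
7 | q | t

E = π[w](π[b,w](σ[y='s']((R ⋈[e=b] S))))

σ filters on y, owned by the right side.
E' = π[w](π[b,w]((R ⋈[e=b] σ[y='s'](S))))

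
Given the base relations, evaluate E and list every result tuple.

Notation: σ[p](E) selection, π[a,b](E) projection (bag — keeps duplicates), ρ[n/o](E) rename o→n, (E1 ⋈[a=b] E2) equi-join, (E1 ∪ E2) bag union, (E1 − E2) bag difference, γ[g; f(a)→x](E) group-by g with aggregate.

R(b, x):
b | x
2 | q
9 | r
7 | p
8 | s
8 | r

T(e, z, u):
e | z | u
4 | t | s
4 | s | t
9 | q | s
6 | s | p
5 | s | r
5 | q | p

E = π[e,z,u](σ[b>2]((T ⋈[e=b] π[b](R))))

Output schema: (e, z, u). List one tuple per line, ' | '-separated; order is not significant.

Stepwise |·|:
  T → 6
  R → 5
  π[b](R) → 5
  (T ⋈[e=b] π[b](R)) → 1
  σ[b>2]((T ⋈[e=b] π[b](R))) → 1
  π[e,z,u](σ[b>2]((T ⋈[e=b] π[b](R)))) → 1

== RESULT ==
e | z | u
9 | q | s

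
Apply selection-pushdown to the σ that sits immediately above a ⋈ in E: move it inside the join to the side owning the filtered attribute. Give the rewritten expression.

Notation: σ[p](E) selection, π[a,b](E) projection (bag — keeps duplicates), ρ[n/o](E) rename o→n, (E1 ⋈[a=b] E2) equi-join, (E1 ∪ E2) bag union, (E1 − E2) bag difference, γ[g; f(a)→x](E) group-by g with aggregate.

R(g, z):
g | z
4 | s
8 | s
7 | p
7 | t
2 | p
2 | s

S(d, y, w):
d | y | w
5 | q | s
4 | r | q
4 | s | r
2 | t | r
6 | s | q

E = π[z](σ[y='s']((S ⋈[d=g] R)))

σ filters on y, owned by the left side.
E' = π[z]((σ[y='s'](S) ⋈[d=g] R))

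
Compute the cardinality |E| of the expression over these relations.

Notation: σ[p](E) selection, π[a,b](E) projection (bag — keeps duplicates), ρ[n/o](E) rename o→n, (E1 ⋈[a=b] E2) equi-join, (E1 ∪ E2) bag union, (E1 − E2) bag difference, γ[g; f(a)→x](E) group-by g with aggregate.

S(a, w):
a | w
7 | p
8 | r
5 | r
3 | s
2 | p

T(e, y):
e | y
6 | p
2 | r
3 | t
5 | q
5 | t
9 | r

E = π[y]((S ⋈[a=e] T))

Stepwise |·|:
  S → 5
  T → 6
  (S ⋈[a=e] T) → 4
  π[y]((S ⋈[a=e] T)) → 4

|E| = 4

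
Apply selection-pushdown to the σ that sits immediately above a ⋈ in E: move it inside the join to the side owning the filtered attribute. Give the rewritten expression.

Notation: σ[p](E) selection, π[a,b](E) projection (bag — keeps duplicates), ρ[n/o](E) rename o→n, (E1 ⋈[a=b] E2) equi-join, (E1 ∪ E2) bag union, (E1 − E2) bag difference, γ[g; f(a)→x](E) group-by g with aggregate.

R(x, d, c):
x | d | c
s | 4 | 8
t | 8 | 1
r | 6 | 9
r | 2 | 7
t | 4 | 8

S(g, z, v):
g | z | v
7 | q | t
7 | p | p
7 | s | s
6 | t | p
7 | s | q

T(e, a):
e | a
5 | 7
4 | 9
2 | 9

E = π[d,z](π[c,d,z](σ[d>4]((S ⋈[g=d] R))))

σ filters on d, owned by the right side.
E' = π[d,z](π[c,d,z]((S ⋈[g=d] σ[d>4](R))))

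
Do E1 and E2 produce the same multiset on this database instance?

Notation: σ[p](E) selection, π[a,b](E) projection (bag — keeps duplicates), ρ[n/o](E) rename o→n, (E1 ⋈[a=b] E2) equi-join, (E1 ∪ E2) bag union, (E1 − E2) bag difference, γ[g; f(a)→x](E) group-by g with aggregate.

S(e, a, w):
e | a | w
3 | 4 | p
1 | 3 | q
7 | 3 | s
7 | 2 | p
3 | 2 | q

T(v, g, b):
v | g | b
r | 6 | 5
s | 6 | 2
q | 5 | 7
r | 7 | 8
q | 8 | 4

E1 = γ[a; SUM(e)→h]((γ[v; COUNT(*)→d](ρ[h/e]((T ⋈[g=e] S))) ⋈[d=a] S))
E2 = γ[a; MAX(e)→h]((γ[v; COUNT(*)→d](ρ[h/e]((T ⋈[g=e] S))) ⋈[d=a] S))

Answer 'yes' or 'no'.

E1 per-node cardinality:
  T → 5
  S → 5
  (T ⋈[g=e] S) → 2
  ρ[h/e]((T ⋈[g=e] S)) → 2
  γ[v; COUNT(*)→d](ρ[h/e]((T ⋈[g=e] S))) → 1
  S → 5
  (γ[v; COUNT(*)→d](ρ[h/e]((T ⋈[g=e] S))) ⋈[d=a] S) → 2
  γ[a; SUM(e)→h]((γ[v; COUNT(*)→d](ρ[h/e]((T ⋈[g=e] S))) ⋈[d=a] S)) → 1
E2 per-node cardinality:
  T → 5
  S → 5
  (T ⋈[g=e] S) → 2
  ρ[h/e]((T ⋈[g=e] S)) → 2
  γ[v; COUNT(*)→d](ρ[h/e]((T ⋈[g=e] S))) → 1
  S → 5
  (γ[v; COUNT(*)→d](ρ[h/e]((T ⋈[g=e] S))) ⋈[d=a] S) → 2
  γ[a; MAX(e)→h]((γ[v; COUNT(*)→d](ρ[h/e]((T ⋈[g=e] S))) ⋈[d=a] S)) → 1

E1 result:
a | h
2 | 10
E2 result:
a | h
2 | 7
Witness: (2, 10) appears 1× in E1 but 0× in E2.

no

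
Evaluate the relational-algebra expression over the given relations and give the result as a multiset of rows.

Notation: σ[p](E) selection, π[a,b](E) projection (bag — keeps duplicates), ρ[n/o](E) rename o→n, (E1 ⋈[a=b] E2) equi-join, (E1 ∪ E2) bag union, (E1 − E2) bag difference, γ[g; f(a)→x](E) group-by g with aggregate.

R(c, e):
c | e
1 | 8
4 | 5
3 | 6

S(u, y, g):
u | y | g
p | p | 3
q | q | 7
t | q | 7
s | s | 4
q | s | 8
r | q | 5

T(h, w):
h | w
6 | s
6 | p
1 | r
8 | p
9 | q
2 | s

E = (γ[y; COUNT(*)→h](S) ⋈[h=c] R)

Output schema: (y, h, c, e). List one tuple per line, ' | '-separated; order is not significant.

Subexpression sizes:
  S → 6
  γ[y; COUNT(*)→h](S) → 3
  R → 3
  (γ[y; COUNT(*)→h](S) ⋈[h=c] R) → 2

== RESULT ==
y | h | c | e
p | 1 | 1 | 8
q | 3 | 3 | 6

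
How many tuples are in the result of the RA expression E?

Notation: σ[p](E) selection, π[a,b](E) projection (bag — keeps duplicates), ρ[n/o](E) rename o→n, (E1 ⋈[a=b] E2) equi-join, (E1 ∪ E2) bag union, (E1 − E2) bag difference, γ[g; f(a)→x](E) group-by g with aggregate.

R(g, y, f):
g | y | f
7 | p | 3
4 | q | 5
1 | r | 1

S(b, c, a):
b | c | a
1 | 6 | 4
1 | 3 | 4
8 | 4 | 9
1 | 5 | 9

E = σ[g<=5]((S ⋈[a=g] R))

Per-node cardinality:
  S → 4
  R → 3
  (S ⋈[a=g] R) → 2
  σ[g<=5]((S ⋈[a=g] R)) → 2

|E| = 2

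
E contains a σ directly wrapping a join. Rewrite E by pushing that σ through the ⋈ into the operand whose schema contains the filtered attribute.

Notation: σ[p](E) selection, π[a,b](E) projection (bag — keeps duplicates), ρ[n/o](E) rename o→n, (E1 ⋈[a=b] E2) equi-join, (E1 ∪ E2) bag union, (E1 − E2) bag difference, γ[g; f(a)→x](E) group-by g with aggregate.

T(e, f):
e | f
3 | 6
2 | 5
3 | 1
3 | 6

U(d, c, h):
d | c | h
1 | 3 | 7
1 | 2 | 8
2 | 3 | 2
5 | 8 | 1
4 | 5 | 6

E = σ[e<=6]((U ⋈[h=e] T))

σ filters on e, owned by the right side.
E' = (U ⋈[h=e] σ[e<=6](T))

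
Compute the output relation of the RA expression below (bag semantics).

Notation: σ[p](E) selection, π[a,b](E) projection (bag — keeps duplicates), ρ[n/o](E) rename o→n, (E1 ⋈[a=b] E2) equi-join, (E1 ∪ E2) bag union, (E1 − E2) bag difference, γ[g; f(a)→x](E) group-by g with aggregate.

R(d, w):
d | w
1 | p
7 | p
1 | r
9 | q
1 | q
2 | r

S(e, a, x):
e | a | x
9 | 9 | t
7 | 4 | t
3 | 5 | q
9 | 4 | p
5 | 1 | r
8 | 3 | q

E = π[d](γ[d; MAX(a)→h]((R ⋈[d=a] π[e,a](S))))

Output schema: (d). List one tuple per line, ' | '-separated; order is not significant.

Row counts bottom-up:
  R → 6
  S → 6
  π[e,a](S) → 6
  (R ⋈[d=a] π[e,a](S)) → 4
  γ[d; MAX(a)→h]((R ⋈[d=a] π[e,a](S))) → 2
  π[d](γ[d; MAX(a)→h]((R ⋈[d=a] π[e,a](S)))) → 2

== RESULT ==
d
1
9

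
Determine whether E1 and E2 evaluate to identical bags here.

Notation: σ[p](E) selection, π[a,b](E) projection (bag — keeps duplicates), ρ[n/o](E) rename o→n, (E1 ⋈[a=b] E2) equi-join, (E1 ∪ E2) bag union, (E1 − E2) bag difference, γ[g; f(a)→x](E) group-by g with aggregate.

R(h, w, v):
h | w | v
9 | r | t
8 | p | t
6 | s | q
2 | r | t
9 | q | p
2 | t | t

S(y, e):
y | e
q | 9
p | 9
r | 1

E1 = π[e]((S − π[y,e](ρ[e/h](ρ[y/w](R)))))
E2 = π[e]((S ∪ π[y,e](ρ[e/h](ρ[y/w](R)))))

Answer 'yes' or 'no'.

E1 subexpression sizes:
  S → 3
  R → 6
  ρ[y/w](R) → 6
  ρ[e/h](ρ[y/w](R)) → 6
  π[y,e](ρ[e/h](ρ[y/w](R))) → 6
  (S − π[y,e](ρ[e/h](ρ[y/w](R)))) → 2
  π[e]((S − π[y,e](ρ[e/h](ρ[y/w](R))))) → 2
E2 subexpression sizes:
  S → 3
  R → 6
  ρ[y/w](R) → 6
  ρ[e/h](ρ[y/w](R)) → 6
  π[y,e](ρ[e/h](ρ[y/w](R))) → 6
  (S ∪ π[y,e](ρ[e/h](ρ[y/w](R)))) → 9
  π[e]((S ∪ π[y,e](ρ[e/h](ρ[y/w](R))))) → 9

E1 result:
e
1
9
E2 result:
e
1
2
2
6
8
9
9
9
9
Witness: (6,) appears 0× in E1 but 1× in E2.

no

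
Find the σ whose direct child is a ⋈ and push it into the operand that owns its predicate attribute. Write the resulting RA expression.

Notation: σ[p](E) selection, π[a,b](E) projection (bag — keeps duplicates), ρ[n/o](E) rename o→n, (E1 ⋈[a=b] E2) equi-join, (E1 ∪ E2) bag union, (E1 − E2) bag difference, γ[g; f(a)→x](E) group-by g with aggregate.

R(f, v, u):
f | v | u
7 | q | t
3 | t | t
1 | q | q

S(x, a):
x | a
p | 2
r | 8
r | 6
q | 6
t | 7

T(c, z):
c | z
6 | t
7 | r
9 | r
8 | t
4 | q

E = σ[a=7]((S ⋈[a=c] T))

σ filters on a, owned by the left side.
E' = (σ[a=7](S) ⋈[a=c] T)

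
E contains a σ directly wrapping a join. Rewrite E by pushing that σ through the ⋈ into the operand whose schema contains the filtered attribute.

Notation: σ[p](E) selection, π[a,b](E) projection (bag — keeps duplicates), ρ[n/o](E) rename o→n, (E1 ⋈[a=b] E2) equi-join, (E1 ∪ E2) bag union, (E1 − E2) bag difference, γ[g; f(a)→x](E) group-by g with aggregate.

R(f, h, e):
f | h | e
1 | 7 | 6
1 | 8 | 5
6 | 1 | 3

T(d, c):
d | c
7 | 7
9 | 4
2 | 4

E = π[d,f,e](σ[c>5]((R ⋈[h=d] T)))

σ filters on c, owned by the right side.
E' = π[d,f,e]((R ⋈[h=d] σ[c>5](T)))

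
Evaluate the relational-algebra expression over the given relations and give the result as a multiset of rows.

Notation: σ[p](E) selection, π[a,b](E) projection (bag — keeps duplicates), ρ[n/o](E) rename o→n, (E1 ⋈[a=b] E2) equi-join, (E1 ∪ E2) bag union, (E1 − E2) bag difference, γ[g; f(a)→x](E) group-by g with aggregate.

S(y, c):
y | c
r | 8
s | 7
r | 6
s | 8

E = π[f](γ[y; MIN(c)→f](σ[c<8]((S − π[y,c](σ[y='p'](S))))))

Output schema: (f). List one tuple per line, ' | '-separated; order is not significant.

Subexpression sizes:
  S → 4
  S → 4
  σ[y='p'](S) → 0
  π[y,c](σ[y='p'](S)) → 0
  (S − π[y,c](σ[y='p'](S))) → 4
  σ[c<8]((S − π[y,c](σ[y='p'](S)))) → 2
  γ[y; MIN(c)→f](σ[c<8]((S − π[y,c](σ[y='p'](S))))) → 2
  π[f](γ[y; MIN(c)→f](σ[c<8]((S − π[y,c](σ[y='p'](S)))))) → 2

== RESULT ==
f
6
7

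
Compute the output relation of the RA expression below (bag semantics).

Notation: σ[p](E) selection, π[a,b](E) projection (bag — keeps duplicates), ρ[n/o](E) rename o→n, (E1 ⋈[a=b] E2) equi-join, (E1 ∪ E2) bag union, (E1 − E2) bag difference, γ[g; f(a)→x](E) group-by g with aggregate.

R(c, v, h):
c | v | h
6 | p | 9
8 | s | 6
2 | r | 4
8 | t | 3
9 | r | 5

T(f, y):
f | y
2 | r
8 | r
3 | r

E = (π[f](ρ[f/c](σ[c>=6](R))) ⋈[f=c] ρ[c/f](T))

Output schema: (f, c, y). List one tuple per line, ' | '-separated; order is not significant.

Per-node cardinality:
  R → 5
  σ[c>=6](R) → 4
  ρ[f/c](σ[c>=6](R)) → 4
  π[f](ρ[f/c](σ[c>=6](R))) → 4
  T → 3
  ρ[c/f](T) → 3
  (π[f](ρ[f/c](σ[c>=6](R))) ⋈[f=c] ρ[c/f](T)) → 2

== RESULT ==
f | c | y
8 | 8 | r
8 | 8 | r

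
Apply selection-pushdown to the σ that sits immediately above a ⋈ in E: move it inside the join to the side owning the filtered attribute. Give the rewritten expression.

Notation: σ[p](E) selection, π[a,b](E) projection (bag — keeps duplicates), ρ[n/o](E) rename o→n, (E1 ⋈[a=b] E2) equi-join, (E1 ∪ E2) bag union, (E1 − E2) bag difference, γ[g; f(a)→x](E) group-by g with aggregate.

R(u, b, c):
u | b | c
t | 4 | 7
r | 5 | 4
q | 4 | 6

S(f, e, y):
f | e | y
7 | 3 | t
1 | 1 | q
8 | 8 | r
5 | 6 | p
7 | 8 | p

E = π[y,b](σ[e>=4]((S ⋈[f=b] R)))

σ filters on e, owned by the left side.
E' = π[y,b]((σ[e>=4](S) ⋈[f=b] R))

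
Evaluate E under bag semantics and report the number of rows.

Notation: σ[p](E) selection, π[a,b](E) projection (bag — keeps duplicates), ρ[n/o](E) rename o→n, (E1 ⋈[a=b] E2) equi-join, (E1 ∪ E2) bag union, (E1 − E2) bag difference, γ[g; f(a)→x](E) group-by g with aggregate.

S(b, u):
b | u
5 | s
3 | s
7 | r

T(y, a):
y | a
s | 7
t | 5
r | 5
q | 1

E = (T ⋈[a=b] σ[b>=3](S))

Row counts bottom-up:
  T → 4
  S → 3
  σ[b>=3](S) → 3
  (T ⋈[a=b] σ[b>=3](S)) → 3

|E| = 3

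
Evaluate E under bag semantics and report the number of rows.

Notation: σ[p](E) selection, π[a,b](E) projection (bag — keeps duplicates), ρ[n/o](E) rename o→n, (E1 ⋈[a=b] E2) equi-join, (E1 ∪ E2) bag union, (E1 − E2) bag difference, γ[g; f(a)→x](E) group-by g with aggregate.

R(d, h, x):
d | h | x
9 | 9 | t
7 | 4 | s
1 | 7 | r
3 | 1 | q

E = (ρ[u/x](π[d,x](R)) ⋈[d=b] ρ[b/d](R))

Subexpression sizes:
  R → 4
  π[d,x](R) → 4
  ρ[u/x](π[d,x](R)) → 4
  R → 4
  ρ[b/d](R) → 4
  (ρ[u/x](π[d,x](R)) ⋈[d=b] ρ[b/d](R)) → 4

|E| = 4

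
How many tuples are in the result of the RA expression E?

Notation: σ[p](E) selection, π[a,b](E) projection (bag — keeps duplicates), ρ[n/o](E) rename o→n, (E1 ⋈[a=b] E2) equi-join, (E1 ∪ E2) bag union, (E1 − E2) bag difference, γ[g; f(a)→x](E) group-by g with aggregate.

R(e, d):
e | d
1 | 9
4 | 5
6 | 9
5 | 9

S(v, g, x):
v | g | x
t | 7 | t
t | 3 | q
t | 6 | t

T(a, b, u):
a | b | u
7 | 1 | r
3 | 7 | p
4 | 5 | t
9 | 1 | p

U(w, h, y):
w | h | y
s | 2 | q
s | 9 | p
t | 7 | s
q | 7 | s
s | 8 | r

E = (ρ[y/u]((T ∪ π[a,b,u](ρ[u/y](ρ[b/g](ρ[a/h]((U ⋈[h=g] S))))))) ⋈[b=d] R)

Per-node cardinality:
  T → 4
  U → 5
  S → 3
  (U ⋈[h=g] S) → 2
  ρ[a/h]((U ⋈[h=g] S)) → 2
  ρ[b/g](ρ[a/h]((U ⋈[h=g] S))) → 2
  ρ[u/y](ρ[b/g](ρ[a/h]((U ⋈[h=g] S)))) → 2
  π[a,b,u](ρ[u/y](ρ[b/g](ρ[a/h]((U ⋈[h=g] S))))) → 2
  (T ∪ π[a,b,u](ρ[u/y](ρ[b/g](ρ[a/h]((U ⋈[h=g] S)))))) → 6
  ρ[y/u]((T ∪ π[a,b,u](ρ[u/y](ρ[b/g](ρ[a/h]((U ⋈[h=g] S))))))) → 6
  R → 4
  (ρ[y/u]((T ∪ π[a,b,u](ρ[u/y](ρ[b/g](ρ[a/h]((U ⋈[h=g] S))))))) ⋈[b=d] R) → 1

|E| = 1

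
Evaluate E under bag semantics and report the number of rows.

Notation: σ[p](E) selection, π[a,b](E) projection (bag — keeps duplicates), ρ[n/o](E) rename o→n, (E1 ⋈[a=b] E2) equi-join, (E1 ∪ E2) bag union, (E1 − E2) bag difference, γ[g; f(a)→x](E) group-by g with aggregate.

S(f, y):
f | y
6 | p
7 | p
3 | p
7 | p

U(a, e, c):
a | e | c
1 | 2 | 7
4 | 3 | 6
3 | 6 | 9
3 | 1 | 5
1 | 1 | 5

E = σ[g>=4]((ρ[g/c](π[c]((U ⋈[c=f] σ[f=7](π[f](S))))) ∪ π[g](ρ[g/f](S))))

Stepwise |·|:
  U → 5
  S → 4
  π[f](S) → 4
  σ[f=7](π[f](S)) → 2
  (U ⋈[c=f] σ[f=7](π[f](S))) → 2
  π[c]((U ⋈[c=f] σ[f=7](π[f](S)))) → 2
  ρ[g/c](π[c]((U ⋈[c=f] σ[f=7](π[f](S))))) → 2
  S → 4
  ρ[g/f](S) → 4
  π[g](ρ[g/f](S)) → 4
  (ρ[g/c](π[c]((U ⋈[c=f] σ[f=7](π[f](S))))) ∪ π[g](ρ[g/f](S))) → 6
  σ[g>=4]((ρ[g/c](π[c]((U ⋈[c=f] σ[f=7](π[f](S))))) ∪ π[g](ρ[g/f](S)))) → 5

|E| = 5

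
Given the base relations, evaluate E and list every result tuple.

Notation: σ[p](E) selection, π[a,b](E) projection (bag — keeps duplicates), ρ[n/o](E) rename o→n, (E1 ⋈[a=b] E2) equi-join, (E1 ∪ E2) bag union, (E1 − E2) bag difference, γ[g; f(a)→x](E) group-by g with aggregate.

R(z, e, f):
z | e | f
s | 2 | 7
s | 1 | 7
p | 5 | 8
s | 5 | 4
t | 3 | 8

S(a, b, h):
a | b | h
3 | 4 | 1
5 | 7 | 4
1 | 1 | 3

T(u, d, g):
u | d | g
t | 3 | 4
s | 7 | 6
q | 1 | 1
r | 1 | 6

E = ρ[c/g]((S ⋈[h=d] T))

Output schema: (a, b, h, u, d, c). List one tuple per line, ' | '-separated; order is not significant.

Row counts bottom-up:
  S → 3
  T → 4
  (S ⋈[h=d] T) → 3
  ρ[c/g]((S ⋈[h=d] T)) → 3

== RESULT ==
a | b | h | u | d | c
1 | 1 | 3 | t | 3 | 4
3 | 4 | 1 | q | 1 | 1
3 | 4 | 1 | r | 1 | 6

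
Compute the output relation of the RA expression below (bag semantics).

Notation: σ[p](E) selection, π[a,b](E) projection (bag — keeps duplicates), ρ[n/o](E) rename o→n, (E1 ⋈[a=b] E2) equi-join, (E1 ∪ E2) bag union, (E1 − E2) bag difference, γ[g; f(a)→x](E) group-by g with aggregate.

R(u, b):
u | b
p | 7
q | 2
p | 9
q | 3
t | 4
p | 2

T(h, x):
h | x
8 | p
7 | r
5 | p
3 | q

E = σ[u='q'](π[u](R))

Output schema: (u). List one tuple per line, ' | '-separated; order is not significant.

Per-node cardinality:
  R → 6
  π[u](R) → 6
  σ[u='q'](π[u](R)) → 2

== RESULT ==
u
q
q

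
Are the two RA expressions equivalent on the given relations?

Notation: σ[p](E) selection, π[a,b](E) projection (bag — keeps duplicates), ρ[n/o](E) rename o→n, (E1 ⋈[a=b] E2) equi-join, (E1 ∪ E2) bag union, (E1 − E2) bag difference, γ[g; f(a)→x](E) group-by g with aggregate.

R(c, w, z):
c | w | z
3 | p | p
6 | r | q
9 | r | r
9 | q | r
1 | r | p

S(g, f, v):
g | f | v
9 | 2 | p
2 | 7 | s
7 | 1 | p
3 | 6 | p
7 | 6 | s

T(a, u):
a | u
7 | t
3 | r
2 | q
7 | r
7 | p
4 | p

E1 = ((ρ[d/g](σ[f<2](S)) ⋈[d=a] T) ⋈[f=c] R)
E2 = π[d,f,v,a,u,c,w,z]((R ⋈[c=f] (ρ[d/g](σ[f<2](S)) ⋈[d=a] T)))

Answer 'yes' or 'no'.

E1 row counts bottom-up:
  S → 5
  σ[f<2](S) → 1
  ρ[d/g](σ[f<2](S)) → 1
  T → 6
  (ρ[d/g](σ[f<2](S)) ⋈[d=a] T) → 3
  R → 5
  ((ρ[d/g](σ[f<2](S)) ⋈[d=a] T) ⋈[f=c] R) → 3
E2 row counts bottom-up:
  R → 5
  S → 5
  σ[f<2](S) → 1
  ρ[d/g](σ[f<2](S)) → 1
  T → 6
  (ρ[d/g](σ[f<2](S)) ⋈[d=a] T) → 3
  (R ⋈[c=f] (ρ[d/g](σ[f<2](S)) ⋈[d=a] T)) → 3
  π[d,f,v,a,u,c,w,z]((R ⋈[c=f] (ρ[d/g](σ[f<2](S)) ⋈[d=a] T))) → 3

E1 and E2 produce the same multiset:
d | f | v | a | u | c | w | z
7 | 1 | p | 7 | p | 1 | r | p
7 | 1 | p | 7 | r | 1 | r | p
7 | 1 | p | 7 | t | 1 | r | p

yes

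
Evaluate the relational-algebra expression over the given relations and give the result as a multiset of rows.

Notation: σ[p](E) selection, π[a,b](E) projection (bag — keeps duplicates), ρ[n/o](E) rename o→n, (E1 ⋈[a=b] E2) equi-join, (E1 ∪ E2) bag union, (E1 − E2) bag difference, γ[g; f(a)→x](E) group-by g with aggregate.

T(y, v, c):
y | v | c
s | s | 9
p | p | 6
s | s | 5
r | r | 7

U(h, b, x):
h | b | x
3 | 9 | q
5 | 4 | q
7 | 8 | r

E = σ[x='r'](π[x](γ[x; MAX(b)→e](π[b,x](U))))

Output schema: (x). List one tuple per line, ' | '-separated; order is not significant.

Subexpression sizes:
  U → 3
  π[b,x](U) → 3
  γ[x; MAX(b)→e](π[b,x](U)) → 2
  π[x](γ[x; MAX(b)→e](π[b,x](U))) → 2
  σ[x='r'](π[x](γ[x; MAX(b)→e](π[b,x](U)))) → 1

== RESULT ==
x
r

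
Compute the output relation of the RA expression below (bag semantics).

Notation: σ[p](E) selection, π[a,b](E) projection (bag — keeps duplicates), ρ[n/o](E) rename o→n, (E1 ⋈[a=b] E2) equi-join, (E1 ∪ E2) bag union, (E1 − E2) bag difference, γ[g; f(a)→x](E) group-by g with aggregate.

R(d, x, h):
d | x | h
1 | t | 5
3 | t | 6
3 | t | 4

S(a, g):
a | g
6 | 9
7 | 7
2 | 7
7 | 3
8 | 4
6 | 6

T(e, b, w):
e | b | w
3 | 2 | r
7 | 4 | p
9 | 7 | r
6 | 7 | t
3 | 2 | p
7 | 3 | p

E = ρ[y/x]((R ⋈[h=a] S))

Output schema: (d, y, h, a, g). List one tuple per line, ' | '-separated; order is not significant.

Stepwise |·|:
  R → 3
  S → 6
  (R ⋈[h=a] S) → 2
  ρ[y/x]((R ⋈[h=a] S)) → 2

== RESULT ==
d | y | h | a | g
3 | t | 6 | 6 | 6
3 | t | 6 | 6 | 9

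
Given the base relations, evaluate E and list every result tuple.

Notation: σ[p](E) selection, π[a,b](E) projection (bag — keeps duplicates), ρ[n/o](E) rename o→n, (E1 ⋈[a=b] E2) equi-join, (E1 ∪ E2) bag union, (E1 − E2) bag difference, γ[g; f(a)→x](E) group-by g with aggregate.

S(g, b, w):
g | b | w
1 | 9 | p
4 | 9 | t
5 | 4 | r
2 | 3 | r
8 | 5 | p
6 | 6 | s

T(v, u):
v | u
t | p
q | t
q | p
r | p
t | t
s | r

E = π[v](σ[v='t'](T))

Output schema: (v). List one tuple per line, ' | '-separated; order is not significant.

Subexpression sizes:
  T → 6
  σ[v='t'](T) → 2
  π[v](σ[v='t'](T)) → 2

== RESULT ==
v
t
t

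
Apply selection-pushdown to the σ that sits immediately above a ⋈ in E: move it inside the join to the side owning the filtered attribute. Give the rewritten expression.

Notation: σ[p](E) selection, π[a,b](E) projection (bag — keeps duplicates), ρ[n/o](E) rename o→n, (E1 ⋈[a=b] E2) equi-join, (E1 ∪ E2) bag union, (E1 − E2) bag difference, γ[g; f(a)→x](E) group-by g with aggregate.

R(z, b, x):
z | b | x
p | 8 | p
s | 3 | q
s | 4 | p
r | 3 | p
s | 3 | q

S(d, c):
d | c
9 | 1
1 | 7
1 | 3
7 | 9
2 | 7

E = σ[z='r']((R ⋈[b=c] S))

σ filters on z, owned by the left side.
E' = (σ[z='r'](R) ⋈[b=c] S)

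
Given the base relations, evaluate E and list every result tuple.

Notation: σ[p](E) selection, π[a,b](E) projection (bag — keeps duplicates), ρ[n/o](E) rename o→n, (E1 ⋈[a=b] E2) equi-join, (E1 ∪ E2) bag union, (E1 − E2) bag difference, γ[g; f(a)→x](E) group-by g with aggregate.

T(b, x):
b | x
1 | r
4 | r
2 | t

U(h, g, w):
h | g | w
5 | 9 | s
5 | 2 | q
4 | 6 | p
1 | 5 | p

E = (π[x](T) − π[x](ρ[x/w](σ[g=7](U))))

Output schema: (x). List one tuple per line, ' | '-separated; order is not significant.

Stepwise |·|:
  T → 3
  π[x](T) → 3
  U → 4
  σ[g=7](U) → 0
  ρ[x/w](σ[g=7](U)) → 0
  π[x](ρ[x/w](σ[g=7](U))) → 0
  (π[x](T) − π[x](ρ[x/w](σ[g=7](U)))) → 3

== RESULT ==
x
r
r
t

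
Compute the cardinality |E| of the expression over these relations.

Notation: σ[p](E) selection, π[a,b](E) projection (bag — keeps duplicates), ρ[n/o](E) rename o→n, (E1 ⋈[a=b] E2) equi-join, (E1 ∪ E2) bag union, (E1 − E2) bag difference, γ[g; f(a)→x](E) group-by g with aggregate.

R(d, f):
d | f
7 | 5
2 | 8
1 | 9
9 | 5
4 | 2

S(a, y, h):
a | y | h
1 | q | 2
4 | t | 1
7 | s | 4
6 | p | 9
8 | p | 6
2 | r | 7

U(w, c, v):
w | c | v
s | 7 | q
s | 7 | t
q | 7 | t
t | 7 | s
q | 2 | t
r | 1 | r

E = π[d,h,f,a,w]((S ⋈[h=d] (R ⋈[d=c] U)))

Stepwise |·|:
  S → 6
  R → 5
  U → 6
  (R ⋈[d=c] U) → 6
  (S ⋈[h=d] (R ⋈[d=c] U)) → 6
  π[d,h,f,a,w]((S ⋈[h=d] (R ⋈[d=c] U))) → 6

|E| = 6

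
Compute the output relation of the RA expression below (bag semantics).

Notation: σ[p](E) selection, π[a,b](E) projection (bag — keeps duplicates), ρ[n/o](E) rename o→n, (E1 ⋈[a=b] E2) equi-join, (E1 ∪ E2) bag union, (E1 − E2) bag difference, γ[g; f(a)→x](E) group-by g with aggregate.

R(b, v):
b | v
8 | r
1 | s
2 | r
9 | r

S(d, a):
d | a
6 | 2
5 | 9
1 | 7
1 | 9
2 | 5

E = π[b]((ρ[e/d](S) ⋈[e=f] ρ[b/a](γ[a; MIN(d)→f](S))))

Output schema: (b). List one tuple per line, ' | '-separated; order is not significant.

Stepwise |·|:
  S → 5
  ρ[e/d](S) → 5
  S → 5
  γ[a; MIN(d)→f](S) → 4
  ρ[b/a](γ[a; MIN(d)→f](S)) → 4
  (ρ[e/d](S) ⋈[e=f] ρ[b/a](γ[a; MIN(d)→f](S))) → 6
  π[b]((ρ[e/d](S) ⋈[e=f] ρ[b/a](γ[a; MIN(d)→f](S)))) → 6

== RESULT ==
b
2
5
7
7
9
9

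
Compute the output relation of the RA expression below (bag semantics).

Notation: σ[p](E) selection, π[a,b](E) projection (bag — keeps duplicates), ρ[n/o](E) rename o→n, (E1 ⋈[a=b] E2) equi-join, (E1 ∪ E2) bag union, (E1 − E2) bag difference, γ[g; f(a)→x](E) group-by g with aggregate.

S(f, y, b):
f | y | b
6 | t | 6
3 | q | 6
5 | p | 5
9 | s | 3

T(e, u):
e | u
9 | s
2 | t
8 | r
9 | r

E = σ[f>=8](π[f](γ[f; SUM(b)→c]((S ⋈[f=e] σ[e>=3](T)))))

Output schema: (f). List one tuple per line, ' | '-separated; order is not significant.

Row counts bottom-up:
  S → 4
  T → 4
  σ[e>=3](T) → 3
  (S ⋈[f=e] σ[e>=3](T)) → 2
  γ[f; SUM(b)→c]((S ⋈[f=e] σ[e>=3](T))) → 1
  π[f](γ[f; SUM(b)→c]((S ⋈[f=e] σ[e>=3](T)))) → 1
  σ[f>=8](π[f](γ[f; SUM(b)→c]((S ⋈[f=e] σ[e>=3](T))))) → 1

== RESULT ==
f
9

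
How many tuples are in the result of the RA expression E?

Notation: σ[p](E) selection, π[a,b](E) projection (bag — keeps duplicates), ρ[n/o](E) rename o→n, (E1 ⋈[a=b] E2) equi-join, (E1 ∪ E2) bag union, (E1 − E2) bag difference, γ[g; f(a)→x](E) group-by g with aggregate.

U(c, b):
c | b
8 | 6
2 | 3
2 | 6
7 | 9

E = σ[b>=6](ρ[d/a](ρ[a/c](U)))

Stepwise |·|:
  U → 4
  ρ[a/c](U) → 4
  ρ[d/a](ρ[a/c](U)) → 4
  σ[b>=6](ρ[d/a](ρ[a/c](U))) → 3

|E| = 3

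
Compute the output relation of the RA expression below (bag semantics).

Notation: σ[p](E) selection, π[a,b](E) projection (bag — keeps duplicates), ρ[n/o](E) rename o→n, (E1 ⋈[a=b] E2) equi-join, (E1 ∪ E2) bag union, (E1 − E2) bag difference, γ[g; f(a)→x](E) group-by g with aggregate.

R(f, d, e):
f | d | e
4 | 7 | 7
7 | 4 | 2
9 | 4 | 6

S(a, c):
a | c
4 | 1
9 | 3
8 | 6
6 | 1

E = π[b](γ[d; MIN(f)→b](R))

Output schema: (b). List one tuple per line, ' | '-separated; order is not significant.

Stepwise |·|:
  R → 3
  γ[d; MIN(f)→b](R) → 2
  π[b](γ[d; MIN(f)→b](R)) → 2

== RESULT ==
b
4
7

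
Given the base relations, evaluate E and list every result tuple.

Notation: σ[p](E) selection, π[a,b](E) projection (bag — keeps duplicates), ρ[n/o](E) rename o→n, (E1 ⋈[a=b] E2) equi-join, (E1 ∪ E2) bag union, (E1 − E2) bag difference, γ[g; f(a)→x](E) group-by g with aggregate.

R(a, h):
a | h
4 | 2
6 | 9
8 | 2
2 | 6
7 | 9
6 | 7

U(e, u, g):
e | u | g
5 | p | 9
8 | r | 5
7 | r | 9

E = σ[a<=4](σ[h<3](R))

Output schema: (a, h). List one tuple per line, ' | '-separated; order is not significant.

Stepwise |·|:
  R → 6
  σ[h<3](R) → 2
  σ[a<=4](σ[h<3](R)) → 1

== RESULT ==
a | h
4 | 2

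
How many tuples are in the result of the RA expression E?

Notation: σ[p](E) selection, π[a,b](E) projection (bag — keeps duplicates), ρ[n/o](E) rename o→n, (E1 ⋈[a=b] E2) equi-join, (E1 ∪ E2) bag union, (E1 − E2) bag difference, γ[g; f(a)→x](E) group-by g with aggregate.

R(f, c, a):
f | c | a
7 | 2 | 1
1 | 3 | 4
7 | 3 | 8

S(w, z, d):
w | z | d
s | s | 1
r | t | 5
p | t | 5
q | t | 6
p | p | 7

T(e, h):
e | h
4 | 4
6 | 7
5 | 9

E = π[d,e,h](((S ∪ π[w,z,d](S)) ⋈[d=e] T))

Stepwise |·|:
  S → 5
  S → 5
  π[w,z,d](S) → 5
  (S ∪ π[w,z,d](S)) → 10
  T → 3
  ((S ∪ π[w,z,d](S)) ⋈[d=e] T) → 6
  π[d,e,h](((S ∪ π[w,z,d](S)) ⋈[d=e] T)) → 6

|E| = 6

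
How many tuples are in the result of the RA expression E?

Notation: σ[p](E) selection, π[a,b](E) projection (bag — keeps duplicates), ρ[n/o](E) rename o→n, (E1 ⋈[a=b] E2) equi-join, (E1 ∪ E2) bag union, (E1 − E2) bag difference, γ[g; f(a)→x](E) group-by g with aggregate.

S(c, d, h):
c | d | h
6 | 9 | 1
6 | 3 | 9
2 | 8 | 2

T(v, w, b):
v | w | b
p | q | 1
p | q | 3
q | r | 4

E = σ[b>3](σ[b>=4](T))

Row counts bottom-up:
  T → 3
  σ[b>=4](T) → 1
  σ[b>3](σ[b>=4](T)) → 1

|E| = 1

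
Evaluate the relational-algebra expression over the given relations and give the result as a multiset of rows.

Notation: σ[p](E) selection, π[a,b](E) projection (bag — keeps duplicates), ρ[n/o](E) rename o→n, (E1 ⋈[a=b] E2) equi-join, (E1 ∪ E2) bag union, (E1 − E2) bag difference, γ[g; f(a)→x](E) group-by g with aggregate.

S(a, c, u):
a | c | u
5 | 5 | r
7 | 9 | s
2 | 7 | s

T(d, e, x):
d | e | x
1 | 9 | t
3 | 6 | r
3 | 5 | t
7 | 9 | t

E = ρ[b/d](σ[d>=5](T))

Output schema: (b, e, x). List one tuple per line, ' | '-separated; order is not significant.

Per-node cardinality:
  T → 4
  σ[d>=5](T) → 1
  ρ[b/d](σ[d>=5](T)) → 1

== RESULT ==
b | e | x
7 | 9 | t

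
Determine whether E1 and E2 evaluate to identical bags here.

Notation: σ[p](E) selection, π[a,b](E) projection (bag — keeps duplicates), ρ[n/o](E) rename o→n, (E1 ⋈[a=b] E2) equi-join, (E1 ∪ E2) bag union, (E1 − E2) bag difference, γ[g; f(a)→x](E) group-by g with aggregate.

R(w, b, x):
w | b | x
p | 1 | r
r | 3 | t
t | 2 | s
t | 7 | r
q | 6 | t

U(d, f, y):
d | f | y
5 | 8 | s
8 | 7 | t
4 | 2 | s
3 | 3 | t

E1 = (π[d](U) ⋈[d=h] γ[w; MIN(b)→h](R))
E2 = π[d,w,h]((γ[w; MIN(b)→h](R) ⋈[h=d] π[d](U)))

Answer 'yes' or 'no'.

E1 per-node cardinality:
  U → 4
  π[d](U) → 4
  R → 5
  γ[w; MIN(b)→h](R) → 4
  (π[d](U) ⋈[d=h] γ[w; MIN(b)→h](R)) → 1
E2 per-node cardinality:
  R → 5
  γ[w; MIN(b)→h](R) → 4
  U → 4
  π[d](U) → 4
  (γ[w; MIN(b)→h](R) ⋈[h=d] π[d](U)) → 1
  π[d,w,h]((γ[w; MIN(b)→h](R) ⋈[h=d] π[d](U))) → 1

E1 and E2 produce the same multiset:
d | w | h
3 | r | 3

yes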